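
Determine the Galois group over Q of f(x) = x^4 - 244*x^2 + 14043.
Gal(K/Q) = V_4 (Klein four-group, Z/2Z × Z/2Z)

f factors as (x^2 - 93)(x^2 - 151), so the splitting field is K = Q(sqrt(93), sqrt(151)). The elements 93, 151, 14043 are all non-squares in Q, so sqrt(93) and sqrt(151) generate independent quadratic extensions. Thus [K:Q] = 4 and Gal(K/Q) is generated by the two order-2 automorphisms sqrt(93) ↦ -sqrt(93) and sqrt(151) ↦ -sqrt(151), giving V_4.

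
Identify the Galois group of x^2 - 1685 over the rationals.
Gal(K/Q) = Z/2Z (cyclic of order 2)

x^2 - 1685 is irreducible over Q since 1685 is not a rational square. The splitting field Q(sqrt(1685)) has degree 2 over Q, and its unique nontrivial automorphism is sqrt(1685) ↦ -sqrt(1685). Hence Gal(Q(sqrt(1685))/Q) = Z/2Z.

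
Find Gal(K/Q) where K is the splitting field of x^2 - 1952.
Gal(K/Q) = Z/2Z (cyclic of order 2)

x^2 - 1952 is irreducible over Q since 1952 is not a rational square. The splitting field Q(sqrt(1952)) has degree 2 over Q, and its unique nontrivial automorphism is sqrt(1952) ↦ -sqrt(1952). Hence Gal(Q(sqrt(1952))/Q) = Z/2Z.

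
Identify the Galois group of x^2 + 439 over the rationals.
Gal(K/Q) = Z/2Z (cyclic of order 2)

x^2 + 439 is irreducible over Q since -439 is not a rational square. The splitting field Q(sqrt(-439)) has degree 2 over Q, and its unique nontrivial automorphism is sqrt(-439) ↦ -sqrt(-439). Hence Gal(Q(sqrt(-439))/Q) = Z/2Z.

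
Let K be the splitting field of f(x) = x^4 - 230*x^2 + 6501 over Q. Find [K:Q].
[K:Q] = 4

f factors as (x^2 - 197)(x^2 - 33); the splitting field is K = Q(sqrt(197), sqrt(33)). Since 197, 33, and 6501 are all non-squares in Q, the three subfields Q(sqrt(197)), Q(sqrt(33)), Q(sqrt(6501)) are distinct degree-2 extensions, so [K:Q] = 4 (Klein four Galois group).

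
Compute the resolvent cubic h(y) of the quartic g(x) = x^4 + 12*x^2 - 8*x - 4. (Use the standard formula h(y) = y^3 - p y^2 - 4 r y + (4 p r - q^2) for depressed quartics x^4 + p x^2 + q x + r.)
h(y) = y^3 - 12*y^2 + 16*y - 256

Identify coefficients: p = 12, q = -8, r = -4.
Plug into h(y) = y^3 - p y^2 - 4 r y + (4 p r - q^2):
  h(y) = y^3 - (12) y^2 - 4*(-4) y + (4*(12)*(-4) - (-8)^2)
       = y^3 + (-12) y^2 + (16) y + (-256).
Simplifying: h(y) = y^3 - 12*y^2 + 16*y - 256.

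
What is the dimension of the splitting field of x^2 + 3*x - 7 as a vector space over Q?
[K:Q] = 2

The discriminant of x^2 + (3)*x + (-7) is b^2 - 4c = 9 - (-28) = 37. Since 37 is not a perfect square in Q, the polynomial is irreducible over Q. Its two roots generate a degree-2 extension, so [K:Q] = 2.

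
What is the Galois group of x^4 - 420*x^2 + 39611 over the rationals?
Gal(K/Q) = V_4 (Klein four-group, Z/2Z × Z/2Z)

f factors as (x^2 - 143)(x^2 - 277), so the splitting field is K = Q(sqrt(143), sqrt(277)). The elements 143, 277, 39611 are all non-squares in Q, so sqrt(143) and sqrt(277) generate independent quadratic extensions. Thus [K:Q] = 4 and Gal(K/Q) is generated by the two order-2 automorphisms sqrt(143) ↦ -sqrt(143) and sqrt(277) ↦ -sqrt(277), giving V_4.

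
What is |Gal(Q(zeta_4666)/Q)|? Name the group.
|Gal(Q(zeta_4666)/Q)| = phi(4666) = 2332; group ≅ (Z/4666Z)^* ≅ Z/2332Z

The n-th cyclotomic polynomial Φ_4666(x) is the minimal polynomial of zeta_4666 over Q and has degree phi(4666) = 2332. So Q(zeta_4666) is a degree-2332 Galois extension with Galois group (Z/4666Z)^*. By CRT, (Z/4666Z)^* ≅ (Z/2Z)^* × (Z/2333Z)^*. Each prime-power unit group is (Z/2Z)^* ≅ trivial group (order 1); (Z/2333Z)^* ≅ Z/2332Z. Hence Gal(Q(zeta_4666)/Q) ≅ Z/2332Z.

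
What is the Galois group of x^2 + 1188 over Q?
Gal(K/Q) = Z/2Z (cyclic of order 2)

x^2 + 1188 is irreducible over Q since -1188 is not a rational square. The splitting field Q(sqrt(-1188)) has degree 2 over Q, and its unique nontrivial automorphism is sqrt(-1188) ↦ -sqrt(-1188). Hence Gal(Q(sqrt(-1188))/Q) = Z/2Z.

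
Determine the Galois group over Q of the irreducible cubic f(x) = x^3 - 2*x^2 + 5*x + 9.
Gal(K/Q) = S_3 (symmetric group of order 6)

Compute the discriminant of x^3 + (-2)*x^2 + (5)*x + (9): Δ = -3919. Since Δ is not a rational square, the Galois group is not contained in A_3; it must be the full S_3 (irreducibility of the cubic rules out anything smaller).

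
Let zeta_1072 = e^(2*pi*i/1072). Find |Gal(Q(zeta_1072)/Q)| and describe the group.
|Gal(Q(zeta_1072)/Q)| = phi(1072) = 528; group ≅ (Z/1072Z)^* ≅ Z/2Z × Z/4Z × Z/66Z

The n-th cyclotomic polynomial Φ_1072(x) is the minimal polynomial of zeta_1072 over Q and has degree phi(1072) = 528. So Q(zeta_1072) is a degree-528 Galois extension with Galois group (Z/1072Z)^*. By CRT, (Z/1072Z)^* ≅ (Z/16Z)^* × (Z/67Z)^*. Each prime-power unit group is (Z/16Z)^* ≅ Z/2Z × Z/4Z; (Z/67Z)^* ≅ Z/66Z. Hence Gal(Q(zeta_1072)/Q) ≅ Z/2Z × Z/4Z × Z/66Z.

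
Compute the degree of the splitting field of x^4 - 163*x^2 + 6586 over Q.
[K:Q] = 4

f factors as (x^2 - 74)(x^2 - 89); the splitting field is K = Q(sqrt(74), sqrt(89)). Since 74, 89, and 6586 are all non-squares in Q, the three subfields Q(sqrt(74)), Q(sqrt(89)), Q(sqrt(6586)) are distinct degree-2 extensions, so [K:Q] = 4 (Klein four Galois group).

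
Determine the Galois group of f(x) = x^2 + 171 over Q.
Gal(K/Q) = Z/2Z (cyclic of order 2)

x^2 + 171 is irreducible over Q since -171 is not a rational square. The splitting field Q(sqrt(-171)) has degree 2 over Q, and its unique nontrivial automorphism is sqrt(-171) ↦ -sqrt(-171). Hence Gal(Q(sqrt(-171))/Q) = Z/2Z.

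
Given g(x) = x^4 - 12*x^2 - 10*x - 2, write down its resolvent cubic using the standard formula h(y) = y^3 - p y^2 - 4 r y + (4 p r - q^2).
h(y) = y^3 + 12*y^2 + 8*y - 4

Identify coefficients: p = -12, q = -10, r = -2.
Plug into h(y) = y^3 - p y^2 - 4 r y + (4 p r - q^2):
  h(y) = y^3 - (-12) y^2 - 4*(-2) y + (4*(-12)*(-2) - (-10)^2)
       = y^3 + (12) y^2 + (8) y + (-4).
Simplifying: h(y) = y^3 + 12*y^2 + 8*y - 4.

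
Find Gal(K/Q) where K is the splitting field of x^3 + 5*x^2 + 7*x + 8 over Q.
Gal(K/Q) = S_3 (symmetric group of order 6)

Compute the discriminant of x^3 + (5)*x^2 + (7)*x + (8): Δ = -835. Since Δ is not a rational square, the Galois group is not contained in A_3; it must be the full S_3 (irreducibility of the cubic rules out anything smaller).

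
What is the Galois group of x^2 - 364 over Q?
Gal(K/Q) = Z/2Z (cyclic of order 2)

x^2 - 364 is irreducible over Q since 364 is not a rational square. The splitting field Q(sqrt(364)) has degree 2 over Q, and its unique nontrivial automorphism is sqrt(364) ↦ -sqrt(364). Hence Gal(Q(sqrt(364))/Q) = Z/2Z.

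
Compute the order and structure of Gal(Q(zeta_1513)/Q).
|Gal(Q(zeta_1513)/Q)| = phi(1513) = 1408; group ≅ (Z/1513Z)^* ≅ Z/16Z × Z/88Z

The n-th cyclotomic polynomial Φ_1513(x) is the minimal polynomial of zeta_1513 over Q and has degree phi(1513) = 1408. So Q(zeta_1513) is a degree-1408 Galois extension with Galois group (Z/1513Z)^*. By CRT, (Z/1513Z)^* ≅ (Z/17Z)^* × (Z/89Z)^*. Each prime-power unit group is (Z/17Z)^* ≅ Z/16Z; (Z/89Z)^* ≅ Z/88Z. Hence Gal(Q(zeta_1513)/Q) ≅ Z/16Z × Z/88Z.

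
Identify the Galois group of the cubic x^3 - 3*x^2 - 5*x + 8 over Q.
Gal(K/Q) = S_3 (symmetric group of order 6)

Compute the discriminant of x^3 + (-3)*x^2 + (-5)*x + (8): Δ = 2021. Since Δ is not a rational square, the Galois group is not contained in A_3; it must be the full S_3 (irreducibility of the cubic rules out anything smaller).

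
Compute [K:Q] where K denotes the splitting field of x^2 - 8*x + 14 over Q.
[K:Q] = 2

The discriminant of x^2 + (-8)*x + (14) is b^2 - 4c = 64 - (56) = 8. Since 8 is not a perfect square in Q, the polynomial is irreducible over Q. Its two roots generate a degree-2 extension, so [K:Q] = 2.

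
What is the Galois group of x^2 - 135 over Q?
Gal(K/Q) = Z/2Z (cyclic of order 2)

x^2 - 135 is irreducible over Q since 135 is not a rational square. The splitting field Q(sqrt(135)) has degree 2 over Q, and its unique nontrivial automorphism is sqrt(135) ↦ -sqrt(135). Hence Gal(Q(sqrt(135))/Q) = Z/2Z.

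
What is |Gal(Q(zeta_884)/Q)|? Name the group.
|Gal(Q(zeta_884)/Q)| = phi(884) = 384; group ≅ (Z/884Z)^* ≅ Z/2Z × Z/12Z × Z/16Z

The n-th cyclotomic polynomial Φ_884(x) is the minimal polynomial of zeta_884 over Q and has degree phi(884) = 384. So Q(zeta_884) is a degree-384 Galois extension with Galois group (Z/884Z)^*. By CRT, (Z/884Z)^* ≅ (Z/4Z)^* × (Z/13Z)^* × (Z/17Z)^*. Each prime-power unit group is (Z/4Z)^* ≅ Z/2Z; (Z/13Z)^* ≅ Z/12Z; (Z/17Z)^* ≅ Z/16Z. Hence Gal(Q(zeta_884)/Q) ≅ Z/2Z × Z/12Z × Z/16Z.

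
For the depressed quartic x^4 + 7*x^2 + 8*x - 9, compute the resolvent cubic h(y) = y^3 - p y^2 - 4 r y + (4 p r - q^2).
h(y) = y^3 - 7*y^2 + 36*y - 316

Identify coefficients: p = 7, q = 8, r = -9.
Plug into h(y) = y^3 - p y^2 - 4 r y + (4 p r - q^2):
  h(y) = y^3 - (7) y^2 - 4*(-9) y + (4*(7)*(-9) - (8)^2)
       = y^3 + (-7) y^2 + (36) y + (-316).
Simplifying: h(y) = y^3 - 7*y^2 + 36*y - 316.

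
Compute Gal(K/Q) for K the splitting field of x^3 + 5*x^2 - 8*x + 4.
Gal(K/Q) = S_3 (symmetric group of order 6)

Compute the discriminant of x^3 + (5)*x^2 + (-8)*x + (4): Δ = -1664. Since Δ is not a rational square, the Galois group is not contained in A_3; it must be the full S_3 (irreducibility of the cubic rules out anything smaller).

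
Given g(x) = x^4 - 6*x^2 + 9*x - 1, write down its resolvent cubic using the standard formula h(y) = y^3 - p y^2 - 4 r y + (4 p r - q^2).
h(y) = y^3 + 6*y^2 + 4*y - 57

Identify coefficients: p = -6, q = 9, r = -1.
Plug into h(y) = y^3 - p y^2 - 4 r y + (4 p r - q^2):
  h(y) = y^3 - (-6) y^2 - 4*(-1) y + (4*(-6)*(-1) - (9)^2)
       = y^3 + (6) y^2 + (4) y + (-57).
Simplifying: h(y) = y^3 + 6*y^2 + 4*y - 57.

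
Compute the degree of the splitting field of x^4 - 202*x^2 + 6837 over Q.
[K:Q] = 4

f factors as (x^2 - 43)(x^2 - 159); the splitting field is K = Q(sqrt(43), sqrt(159)). Since 43, 159, and 6837 are all non-squares in Q, the three subfields Q(sqrt(43)), Q(sqrt(159)), Q(sqrt(6837)) are distinct degree-2 extensions, so [K:Q] = 4 (Klein four Galois group).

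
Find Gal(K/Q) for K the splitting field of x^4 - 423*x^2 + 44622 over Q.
Gal(K/Q) = V_4 (Klein four-group, Z/2Z × Z/2Z)

f factors as (x^2 - 222)(x^2 - 201), so the splitting field is K = Q(sqrt(222), sqrt(201)). The elements 222, 201, 44622 are all non-squares in Q, so sqrt(222) and sqrt(201) generate independent quadratic extensions. Thus [K:Q] = 4 and Gal(K/Q) is generated by the two order-2 automorphisms sqrt(222) ↦ -sqrt(222) and sqrt(201) ↦ -sqrt(201), giving V_4.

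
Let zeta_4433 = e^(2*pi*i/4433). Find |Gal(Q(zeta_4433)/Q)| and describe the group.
|Gal(Q(zeta_4433)/Q)| = phi(4433) = 3600; group ≅ (Z/4433Z)^* ≅ Z/10Z × Z/12Z × Z/30Z

The n-th cyclotomic polynomial Φ_4433(x) is the minimal polynomial of zeta_4433 over Q and has degree phi(4433) = 3600. So Q(zeta_4433) is a degree-3600 Galois extension with Galois group (Z/4433Z)^*. By CRT, (Z/4433Z)^* ≅ (Z/11Z)^* × (Z/13Z)^* × (Z/31Z)^*. Each prime-power unit group is (Z/11Z)^* ≅ Z/10Z; (Z/13Z)^* ≅ Z/12Z; (Z/31Z)^* ≅ Z/30Z. Hence Gal(Q(zeta_4433)/Q) ≅ Z/10Z × Z/12Z × Z/30Z.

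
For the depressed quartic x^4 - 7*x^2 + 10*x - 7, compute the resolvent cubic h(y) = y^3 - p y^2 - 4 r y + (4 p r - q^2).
h(y) = y^3 + 7*y^2 + 28*y + 96

Identify coefficients: p = -7, q = 10, r = -7.
Plug into h(y) = y^3 - p y^2 - 4 r y + (4 p r - q^2):
  h(y) = y^3 - (-7) y^2 - 4*(-7) y + (4*(-7)*(-7) - (10)^2)
       = y^3 + (7) y^2 + (28) y + (96).
Simplifying: h(y) = y^3 + 7*y^2 + 28*y + 96.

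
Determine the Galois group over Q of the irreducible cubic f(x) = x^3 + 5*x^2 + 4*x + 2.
Gal(K/Q) = S_3 (symmetric group of order 6)

Compute the discriminant of x^3 + (5)*x^2 + (4)*x + (2): Δ = -244. Since Δ is not a rational square, the Galois group is not contained in A_3; it must be the full S_3 (irreducibility of the cubic rules out anything smaller).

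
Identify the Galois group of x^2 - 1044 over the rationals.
Gal(K/Q) = Z/2Z (cyclic of order 2)

x^2 - 1044 is irreducible over Q since 1044 is not a rational square. The splitting field Q(sqrt(1044)) has degree 2 over Q, and its unique nontrivial automorphism is sqrt(1044) ↦ -sqrt(1044). Hence Gal(Q(sqrt(1044))/Q) = Z/2Z.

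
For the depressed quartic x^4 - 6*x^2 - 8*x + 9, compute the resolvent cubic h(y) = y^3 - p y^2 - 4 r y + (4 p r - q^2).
h(y) = y^3 + 6*y^2 - 36*y - 280

Identify coefficients: p = -6, q = -8, r = 9.
Plug into h(y) = y^3 - p y^2 - 4 r y + (4 p r - q^2):
  h(y) = y^3 - (-6) y^2 - 4*(9) y + (4*(-6)*(9) - (-8)^2)
       = y^3 + (6) y^2 + (-36) y + (-280).
Simplifying: h(y) = y^3 + 6*y^2 - 36*y - 280.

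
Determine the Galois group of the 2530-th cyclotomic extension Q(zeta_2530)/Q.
|Gal(Q(zeta_2530)/Q)| = phi(2530) = 880; group ≅ (Z/2530Z)^* ≅ Z/4Z × Z/10Z × Z/22Z

The n-th cyclotomic polynomial Φ_2530(x) is the minimal polynomial of zeta_2530 over Q and has degree phi(2530) = 880. So Q(zeta_2530) is a degree-880 Galois extension with Galois group (Z/2530Z)^*. By CRT, (Z/2530Z)^* ≅ (Z/2Z)^* × (Z/5Z)^* × (Z/11Z)^* × (Z/23Z)^*. Each prime-power unit group is (Z/2Z)^* ≅ trivial group (order 1); (Z/5Z)^* ≅ Z/4Z; (Z/11Z)^* ≅ Z/10Z; (Z/23Z)^* ≅ Z/22Z. Hence Gal(Q(zeta_2530)/Q) ≅ Z/4Z × Z/10Z × Z/22Z.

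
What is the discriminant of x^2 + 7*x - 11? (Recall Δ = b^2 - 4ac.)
Δ = 93

For a quadratic a x^2 + b x + c the discriminant is Δ = b^2 - 4ac = (7)^2 - 4*(1)*(-11) = 49 - (-44) = 93.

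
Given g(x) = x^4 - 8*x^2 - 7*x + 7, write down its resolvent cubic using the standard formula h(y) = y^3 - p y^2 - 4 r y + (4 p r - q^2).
h(y) = y^3 + 8*y^2 - 28*y - 273

Identify coefficients: p = -8, q = -7, r = 7.
Plug into h(y) = y^3 - p y^2 - 4 r y + (4 p r - q^2):
  h(y) = y^3 - (-8) y^2 - 4*(7) y + (4*(-8)*(7) - (-7)^2)
       = y^3 + (8) y^2 + (-28) y + (-273).
Simplifying: h(y) = y^3 + 8*y^2 - 28*y - 273.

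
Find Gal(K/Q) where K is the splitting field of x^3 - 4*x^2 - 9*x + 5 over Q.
Gal(K/Q) = S_3 (symmetric group of order 6)

Compute the discriminant of x^3 + (-4)*x^2 + (-9)*x + (5): Δ = 8057. Since Δ is not a rational square, the Galois group is not contained in A_3; it must be the full S_3 (irreducibility of the cubic rules out anything smaller).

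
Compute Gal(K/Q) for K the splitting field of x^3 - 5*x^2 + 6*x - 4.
Gal(K/Q) = S_3 (symmetric group of order 6)

Compute the discriminant of x^3 + (-5)*x^2 + (6)*x + (-4): Δ = -236. Since Δ is not a rational square, the Galois group is not contained in A_3; it must be the full S_3 (irreducibility of the cubic rules out anything smaller).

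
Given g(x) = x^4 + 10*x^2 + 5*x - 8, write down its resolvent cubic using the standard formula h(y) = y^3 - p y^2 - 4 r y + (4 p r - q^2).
h(y) = y^3 - 10*y^2 + 32*y - 345

Identify coefficients: p = 10, q = 5, r = -8.
Plug into h(y) = y^3 - p y^2 - 4 r y + (4 p r - q^2):
  h(y) = y^3 - (10) y^2 - 4*(-8) y + (4*(10)*(-8) - (5)^2)
       = y^3 + (-10) y^2 + (32) y + (-345).
Simplifying: h(y) = y^3 - 10*y^2 + 32*y - 345.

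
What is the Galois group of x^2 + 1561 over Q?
Gal(K/Q) = Z/2Z (cyclic of order 2)

x^2 + 1561 is irreducible over Q since -1561 is not a rational square. The splitting field Q(sqrt(-1561)) has degree 2 over Q, and its unique nontrivial automorphism is sqrt(-1561) ↦ -sqrt(-1561). Hence Gal(Q(sqrt(-1561))/Q) = Z/2Z.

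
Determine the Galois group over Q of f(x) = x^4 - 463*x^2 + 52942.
Gal(K/Q) = V_4 (Klein four-group, Z/2Z × Z/2Z)

f factors as (x^2 - 257)(x^2 - 206), so the splitting field is K = Q(sqrt(257), sqrt(206)). The elements 257, 206, 52942 are all non-squares in Q, so sqrt(257) and sqrt(206) generate independent quadratic extensions. Thus [K:Q] = 4 and Gal(K/Q) is generated by the two order-2 automorphisms sqrt(257) ↦ -sqrt(257) and sqrt(206) ↦ -sqrt(206), giving V_4.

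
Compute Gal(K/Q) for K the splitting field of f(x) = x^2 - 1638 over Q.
Gal(K/Q) = Z/2Z (cyclic of order 2)

x^2 - 1638 is irreducible over Q since 1638 is not a rational square. The splitting field Q(sqrt(1638)) has degree 2 over Q, and its unique nontrivial automorphism is sqrt(1638) ↦ -sqrt(1638). Hence Gal(Q(sqrt(1638))/Q) = Z/2Z.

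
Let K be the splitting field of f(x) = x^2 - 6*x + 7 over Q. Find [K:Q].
[K:Q] = 2

The discriminant of x^2 + (-6)*x + (7) is b^2 - 4c = 36 - (28) = 8. Since 8 is not a perfect square in Q, the polynomial is irreducible over Q. Its two roots generate a degree-2 extension, so [K:Q] = 2.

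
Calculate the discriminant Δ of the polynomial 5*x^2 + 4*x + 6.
Δ = -104

For a quadratic a x^2 + b x + c the discriminant is Δ = b^2 - 4ac = (4)^2 - 4*(5)*(6) = 16 - (120) = -104.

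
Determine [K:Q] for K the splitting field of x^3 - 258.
[K:Q] = 6

x^3 - 258 has one real root r = 258^(1/3) and two complex roots r*zeta_3, r*zeta_3^2 where zeta_3 = e^(2*pi*i/3). The splitting field is Q(r, zeta_3). [Q(r):Q] = 3 and [Q(zeta_3):Q] = 2 with gcd = 1, so [Q(r, zeta_3):Q] = 3 * 2 = 6.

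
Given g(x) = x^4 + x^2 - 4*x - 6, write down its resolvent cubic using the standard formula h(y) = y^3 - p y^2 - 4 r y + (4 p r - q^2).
h(y) = y^3 - y^2 + 24*y - 40

Identify coefficients: p = 1, q = -4, r = -6.
Plug into h(y) = y^3 - p y^2 - 4 r y + (4 p r - q^2):
  h(y) = y^3 - (1) y^2 - 4*(-6) y + (4*(1)*(-6) - (-4)^2)
       = y^3 + (-1) y^2 + (24) y + (-40).
Simplifying: h(y) = y^3 - y^2 + 24*y - 40.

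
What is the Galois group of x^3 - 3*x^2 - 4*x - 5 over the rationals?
Gal(K/Q) = S_3 (symmetric group of order 6)

Compute the discriminant of x^3 + (-3)*x^2 + (-4)*x + (-5): Δ = -1895. Since Δ is not a rational square, the Galois group is not contained in A_3; it must be the full S_3 (irreducibility of the cubic rules out anything smaller).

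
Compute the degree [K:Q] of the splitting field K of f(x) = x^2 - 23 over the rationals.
[K:Q] = 2

The polynomial x^2 - 23 is irreducible over Q since 23 is not a perfect square. Its splitting field is Q(sqrt(23)), which has degree 2 over Q.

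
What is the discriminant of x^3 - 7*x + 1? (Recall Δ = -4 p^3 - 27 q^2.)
Δ = 1345

For a depressed cubic x^3 + p x + q the discriminant is Δ = -4 p^3 - 27 q^2 = -4*(-7)^3 - 27*(1)^2 = 1372 - 27 = 1345.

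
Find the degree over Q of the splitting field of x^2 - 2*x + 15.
[K:Q] = 2

The discriminant of x^2 + (-2)*x + (15) is b^2 - 4c = 4 - (60) = -56. Since -56 is not a perfect square in Q, the polynomial is irreducible over Q. Its two roots generate a degree-2 extension, so [K:Q] = 2.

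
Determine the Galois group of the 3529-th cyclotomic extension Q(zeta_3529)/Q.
|Gal(Q(zeta_3529)/Q)| = phi(3529) = 3528; group ≅ (Z/3529Z)^* ≅ Z/3528Z

The n-th cyclotomic polynomial Φ_3529(x) is the minimal polynomial of zeta_3529 over Q and has degree phi(3529) = 3528. So Q(zeta_3529) is a degree-3528 Galois extension with Galois group (Z/3529Z)^*. (Z/3529Z)^* is cyclic since 3529 is an odd prime power (or 4). Hence Gal(Q(zeta_3529)/Q) ≅ Z/3528Z.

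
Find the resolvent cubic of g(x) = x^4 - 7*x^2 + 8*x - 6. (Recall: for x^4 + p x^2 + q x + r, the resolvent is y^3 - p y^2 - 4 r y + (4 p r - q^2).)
h(y) = y^3 + 7*y^2 + 24*y + 104

Identify coefficients: p = -7, q = 8, r = -6.
Plug into h(y) = y^3 - p y^2 - 4 r y + (4 p r - q^2):
  h(y) = y^3 - (-7) y^2 - 4*(-6) y + (4*(-7)*(-6) - (8)^2)
       = y^3 + (7) y^2 + (24) y + (104).
Simplifying: h(y) = y^3 + 7*y^2 + 24*y + 104.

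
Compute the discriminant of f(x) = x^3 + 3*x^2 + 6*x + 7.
Δ = -351

For x^3 + a x^2 + b x + c the discriminant is Δ = 18 a b c - 4 a^3 c + a^2 b^2 - 4 b^3 - 27 c^2.
Plug a = 3, b = 6, c = 7:
  18*(3)*(6)*(7) - 4*(3)^3*(7) + (3)^2*(6)^2 - 4*(6)^3 - 27*(7)^2
  = 2268 + (-756) + 324 + (-864) + (-1323)
  = -351.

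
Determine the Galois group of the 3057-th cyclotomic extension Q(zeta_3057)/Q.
|Gal(Q(zeta_3057)/Q)| = phi(3057) = 2036; group ≅ (Z/3057Z)^* ≅ Z/2Z × Z/1018Z

The n-th cyclotomic polynomial Φ_3057(x) is the minimal polynomial of zeta_3057 over Q and has degree phi(3057) = 2036. So Q(zeta_3057) is a degree-2036 Galois extension with Galois group (Z/3057Z)^*. By CRT, (Z/3057Z)^* ≅ (Z/3Z)^* × (Z/1019Z)^*. Each prime-power unit group is (Z/3Z)^* ≅ Z/2Z; (Z/1019Z)^* ≅ Z/1018Z. Hence Gal(Q(zeta_3057)/Q) ≅ Z/2Z × Z/1018Z.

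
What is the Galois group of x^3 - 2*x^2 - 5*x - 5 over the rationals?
Gal(K/Q) = S_3 (symmetric group of order 6)

Compute the discriminant of x^3 + (-2)*x^2 + (-5)*x + (-5): Δ = -1135. Since Δ is not a rational square, the Galois group is not contained in A_3; it must be the full S_3 (irreducibility of the cubic rules out anything smaller).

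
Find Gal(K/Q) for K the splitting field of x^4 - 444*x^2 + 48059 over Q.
Gal(K/Q) = V_4 (Klein four-group, Z/2Z × Z/2Z)

f factors as (x^2 - 257)(x^2 - 187), so the splitting field is K = Q(sqrt(257), sqrt(187)). The elements 257, 187, 48059 are all non-squares in Q, so sqrt(257) and sqrt(187) generate independent quadratic extensions. Thus [K:Q] = 4 and Gal(K/Q) is generated by the two order-2 automorphisms sqrt(257) ↦ -sqrt(257) and sqrt(187) ↦ -sqrt(187), giving V_4.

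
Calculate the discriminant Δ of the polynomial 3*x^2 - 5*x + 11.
Δ = -107

For a quadratic a x^2 + b x + c the discriminant is Δ = b^2 - 4ac = (-5)^2 - 4*(3)*(11) = 25 - (132) = -107.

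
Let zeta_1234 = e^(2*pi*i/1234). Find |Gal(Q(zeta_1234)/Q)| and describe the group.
|Gal(Q(zeta_1234)/Q)| = phi(1234) = 616; group ≅ (Z/1234Z)^* ≅ Z/616Z

The n-th cyclotomic polynomial Φ_1234(x) is the minimal polynomial of zeta_1234 over Q and has degree phi(1234) = 616. So Q(zeta_1234) is a degree-616 Galois extension with Galois group (Z/1234Z)^*. By CRT, (Z/1234Z)^* ≅ (Z/2Z)^* × (Z/617Z)^*. Each prime-power unit group is (Z/2Z)^* ≅ trivial group (order 1); (Z/617Z)^* ≅ Z/616Z. Hence Gal(Q(zeta_1234)/Q) ≅ Z/616Z.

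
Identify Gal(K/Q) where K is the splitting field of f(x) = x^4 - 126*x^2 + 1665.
Gal(K/Q) = V_4 (Klein four-group, Z/2Z × Z/2Z)

f factors as (x^2 - 111)(x^2 - 15), so the splitting field is K = Q(sqrt(111), sqrt(15)). The elements 111, 15, 1665 are all non-squares in Q, so sqrt(111) and sqrt(15) generate independent quadratic extensions. Thus [K:Q] = 4 and Gal(K/Q) is generated by the two order-2 automorphisms sqrt(111) ↦ -sqrt(111) and sqrt(15) ↦ -sqrt(15), giving V_4.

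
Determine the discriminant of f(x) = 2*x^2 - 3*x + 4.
Δ = -23

For a quadratic a x^2 + b x + c the discriminant is Δ = b^2 - 4ac = (-3)^2 - 4*(2)*(4) = 9 - (32) = -23.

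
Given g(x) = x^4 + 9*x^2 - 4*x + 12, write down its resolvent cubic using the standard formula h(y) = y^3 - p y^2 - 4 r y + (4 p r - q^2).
h(y) = y^3 - 9*y^2 - 48*y + 416

Identify coefficients: p = 9, q = -4, r = 12.
Plug into h(y) = y^3 - p y^2 - 4 r y + (4 p r - q^2):
  h(y) = y^3 - (9) y^2 - 4*(12) y + (4*(9)*(12) - (-4)^2)
       = y^3 + (-9) y^2 + (-48) y + (416).
Simplifying: h(y) = y^3 - 9*y^2 - 48*y + 416.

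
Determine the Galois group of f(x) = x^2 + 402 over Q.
Gal(K/Q) = Z/2Z (cyclic of order 2)

x^2 + 402 is irreducible over Q since -402 is not a rational square. The splitting field Q(sqrt(-402)) has degree 2 over Q, and its unique nontrivial automorphism is sqrt(-402) ↦ -sqrt(-402). Hence Gal(Q(sqrt(-402))/Q) = Z/2Z.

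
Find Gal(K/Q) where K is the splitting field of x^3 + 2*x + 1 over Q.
Gal(K/Q) = S_3 (symmetric group of order 6)

Compute the discriminant of x^3 + (0)*x^2 + (2)*x + (1): Δ = -59. Since Δ is not a rational square, the Galois group is not contained in A_3; it must be the full S_3 (irreducibility of the cubic rules out anything smaller).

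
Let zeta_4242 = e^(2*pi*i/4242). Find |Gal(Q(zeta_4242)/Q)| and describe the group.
|Gal(Q(zeta_4242)/Q)| = phi(4242) = 1200; group ≅ (Z/4242Z)^* ≅ Z/2Z × Z/6Z × Z/100Z

The n-th cyclotomic polynomial Φ_4242(x) is the minimal polynomial of zeta_4242 over Q and has degree phi(4242) = 1200. So Q(zeta_4242) is a degree-1200 Galois extension with Galois group (Z/4242Z)^*. By CRT, (Z/4242Z)^* ≅ (Z/2Z)^* × (Z/3Z)^* × (Z/7Z)^* × (Z/101Z)^*. Each prime-power unit group is (Z/2Z)^* ≅ trivial group (order 1); (Z/3Z)^* ≅ Z/2Z; (Z/7Z)^* ≅ Z/6Z; (Z/101Z)^* ≅ Z/100Z. Hence Gal(Q(zeta_4242)/Q) ≅ Z/2Z × Z/6Z × Z/100Z.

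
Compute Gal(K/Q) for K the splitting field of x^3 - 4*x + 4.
Gal(K/Q) = S_3 (symmetric group of order 6)

Compute the discriminant of x^3 + (0)*x^2 + (-4)*x + (4): Δ = -176. Since Δ is not a rational square, the Galois group is not contained in A_3; it must be the full S_3 (irreducibility of the cubic rules out anything smaller).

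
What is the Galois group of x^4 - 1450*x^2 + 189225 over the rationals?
Gal(K/Q) = Z/2Z (cyclic of order 2)

f factors as (x^2 - 145)(x^2 - 1305), so the splitting field is K = Q(sqrt(145), sqrt(1305)). The squarefree part of 145 is 145 and the squarefree part of 1305 is also 145, so sqrt(145) and sqrt(1305) are both rational multiples of sqrt(145). Hence Q(sqrt(145)) = Q(sqrt(1305)) = Q(sqrt(145)), and the splitting field collapses to a single degree-2 extension with Galois group Z/2Z.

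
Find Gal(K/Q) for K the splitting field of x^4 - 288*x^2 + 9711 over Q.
Gal(K/Q) = V_4 (Klein four-group, Z/2Z × Z/2Z)

f factors as (x^2 - 39)(x^2 - 249), so the splitting field is K = Q(sqrt(39), sqrt(249)). The elements 39, 249, 9711 are all non-squares in Q, so sqrt(39) and sqrt(249) generate independent quadratic extensions. Thus [K:Q] = 4 and Gal(K/Q) is generated by the two order-2 automorphisms sqrt(39) ↦ -sqrt(39) and sqrt(249) ↦ -sqrt(249), giving V_4.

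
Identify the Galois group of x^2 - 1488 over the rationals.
Gal(K/Q) = Z/2Z (cyclic of order 2)

x^2 - 1488 is irreducible over Q since 1488 is not a rational square. The splitting field Q(sqrt(1488)) has degree 2 over Q, and its unique nontrivial automorphism is sqrt(1488) ↦ -sqrt(1488). Hence Gal(Q(sqrt(1488))/Q) = Z/2Z.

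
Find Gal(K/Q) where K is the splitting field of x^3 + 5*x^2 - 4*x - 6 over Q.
Gal(K/Q) = S_3 (symmetric group of order 6)

Compute the discriminant of x^3 + (5)*x^2 + (-4)*x + (-6): Δ = 4844. Since Δ is not a rational square, the Galois group is not contained in A_3; it must be the full S_3 (irreducibility of the cubic rules out anything smaller).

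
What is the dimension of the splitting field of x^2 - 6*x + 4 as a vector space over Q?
[K:Q] = 2

The discriminant of x^2 + (-6)*x + (4) is b^2 - 4c = 36 - (16) = 20. Since 20 is not a perfect square in Q, the polynomial is irreducible over Q. Its two roots generate a degree-2 extension, so [K:Q] = 2.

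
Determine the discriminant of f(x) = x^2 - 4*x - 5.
Δ = 36

For a quadratic a x^2 + b x + c the discriminant is Δ = b^2 - 4ac = (-4)^2 - 4*(1)*(-5) = 16 - (-20) = 36.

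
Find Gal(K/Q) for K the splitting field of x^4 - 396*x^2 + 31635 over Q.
Gal(K/Q) = V_4 (Klein four-group, Z/2Z × Z/2Z)

f factors as (x^2 - 111)(x^2 - 285), so the splitting field is K = Q(sqrt(111), sqrt(285)). The elements 111, 285, 31635 are all non-squares in Q, so sqrt(111) and sqrt(285) generate independent quadratic extensions. Thus [K:Q] = 4 and Gal(K/Q) is generated by the two order-2 automorphisms sqrt(111) ↦ -sqrt(111) and sqrt(285) ↦ -sqrt(285), giving V_4.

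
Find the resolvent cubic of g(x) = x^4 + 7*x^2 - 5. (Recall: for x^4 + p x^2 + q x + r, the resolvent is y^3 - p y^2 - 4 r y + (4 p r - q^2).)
h(y) = y^3 - 7*y^2 + 20*y - 140

Identify coefficients: p = 7, q = 0, r = -5.
Plug into h(y) = y^3 - p y^2 - 4 r y + (4 p r - q^2):
  h(y) = y^3 - (7) y^2 - 4*(-5) y + (4*(7)*(-5) - (0)^2)
       = y^3 + (-7) y^2 + (20) y + (-140).
Simplifying: h(y) = y^3 - 7*y^2 + 20*y - 140.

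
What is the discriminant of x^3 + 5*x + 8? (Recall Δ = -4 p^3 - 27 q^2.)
Δ = -2228

For a depressed cubic x^3 + p x + q the discriminant is Δ = -4 p^3 - 27 q^2 = -4*(5)^3 - 27*(8)^2 = -500 - 1728 = -2228.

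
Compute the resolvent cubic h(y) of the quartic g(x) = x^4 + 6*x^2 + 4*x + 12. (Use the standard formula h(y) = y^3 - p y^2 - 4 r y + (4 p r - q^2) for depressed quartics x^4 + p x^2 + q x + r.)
h(y) = y^3 - 6*y^2 - 48*y + 272

Identify coefficients: p = 6, q = 4, r = 12.
Plug into h(y) = y^3 - p y^2 - 4 r y + (4 p r - q^2):
  h(y) = y^3 - (6) y^2 - 4*(12) y + (4*(6)*(12) - (4)^2)
       = y^3 + (-6) y^2 + (-48) y + (272).
Simplifying: h(y) = y^3 - 6*y^2 - 48*y + 272.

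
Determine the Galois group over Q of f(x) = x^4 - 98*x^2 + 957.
Gal(K/Q) = V_4 (Klein four-group, Z/2Z × Z/2Z)

f factors as (x^2 - 11)(x^2 - 87), so the splitting field is K = Q(sqrt(11), sqrt(87)). The elements 11, 87, 957 are all non-squares in Q, so sqrt(11) and sqrt(87) generate independent quadratic extensions. Thus [K:Q] = 4 and Gal(K/Q) is generated by the two order-2 automorphisms sqrt(11) ↦ -sqrt(11) and sqrt(87) ↦ -sqrt(87), giving V_4.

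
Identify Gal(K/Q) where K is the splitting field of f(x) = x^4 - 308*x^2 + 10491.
Gal(K/Q) = V_4 (Klein four-group, Z/2Z × Z/2Z)

f factors as (x^2 - 269)(x^2 - 39), so the splitting field is K = Q(sqrt(269), sqrt(39)). The elements 269, 39, 10491 are all non-squares in Q, so sqrt(269) and sqrt(39) generate independent quadratic extensions. Thus [K:Q] = 4 and Gal(K/Q) is generated by the two order-2 automorphisms sqrt(269) ↦ -sqrt(269) and sqrt(39) ↦ -sqrt(39), giving V_4.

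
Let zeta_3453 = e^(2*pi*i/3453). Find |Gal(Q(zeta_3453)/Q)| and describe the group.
|Gal(Q(zeta_3453)/Q)| = phi(3453) = 2300; group ≅ (Z/3453Z)^* ≅ Z/2Z × Z/1150Z

The n-th cyclotomic polynomial Φ_3453(x) is the minimal polynomial of zeta_3453 over Q and has degree phi(3453) = 2300. So Q(zeta_3453) is a degree-2300 Galois extension with Galois group (Z/3453Z)^*. By CRT, (Z/3453Z)^* ≅ (Z/3Z)^* × (Z/1151Z)^*. Each prime-power unit group is (Z/3Z)^* ≅ Z/2Z; (Z/1151Z)^* ≅ Z/1150Z. Hence Gal(Q(zeta_3453)/Q) ≅ Z/2Z × Z/1150Z.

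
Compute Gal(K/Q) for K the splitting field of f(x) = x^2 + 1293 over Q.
Gal(K/Q) = Z/2Z (cyclic of order 2)

x^2 + 1293 is irreducible over Q since -1293 is not a rational square. The splitting field Q(sqrt(-1293)) has degree 2 over Q, and its unique nontrivial automorphism is sqrt(-1293) ↦ -sqrt(-1293). Hence Gal(Q(sqrt(-1293))/Q) = Z/2Z.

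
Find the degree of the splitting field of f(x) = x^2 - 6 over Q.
[K:Q] = 2

The polynomial x^2 - 6 is irreducible over Q since 6 is not a perfect square. Its splitting field is Q(sqrt(6)), which has degree 2 over Q.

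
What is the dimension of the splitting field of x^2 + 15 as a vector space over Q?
[K:Q] = 2

The discriminant of x^2 + (0)*x + (15) is b^2 - 4c = 0 - (60) = -60. Since -60 is not a perfect square in Q, the polynomial is irreducible over Q. Its two roots generate a degree-2 extension, so [K:Q] = 2.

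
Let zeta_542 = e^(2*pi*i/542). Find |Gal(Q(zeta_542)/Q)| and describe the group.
|Gal(Q(zeta_542)/Q)| = phi(542) = 270; group ≅ (Z/542Z)^* ≅ Z/270Z

The n-th cyclotomic polynomial Φ_542(x) is the minimal polynomial of zeta_542 over Q and has degree phi(542) = 270. So Q(zeta_542) is a degree-270 Galois extension with Galois group (Z/542Z)^*. By CRT, (Z/542Z)^* ≅ (Z/2Z)^* × (Z/271Z)^*. Each prime-power unit group is (Z/2Z)^* ≅ trivial group (order 1); (Z/271Z)^* ≅ Z/270Z. Hence Gal(Q(zeta_542)/Q) ≅ Z/270Z.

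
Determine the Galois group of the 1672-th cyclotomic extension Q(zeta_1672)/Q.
|Gal(Q(zeta_1672)/Q)| = phi(1672) = 720; group ≅ (Z/1672Z)^* ≅ Z/2Z × Z/2Z × Z/10Z × Z/18Z

The n-th cyclotomic polynomial Φ_1672(x) is the minimal polynomial of zeta_1672 over Q and has degree phi(1672) = 720. So Q(zeta_1672) is a degree-720 Galois extension with Galois group (Z/1672Z)^*. By CRT, (Z/1672Z)^* ≅ (Z/8Z)^* × (Z/11Z)^* × (Z/19Z)^*. Each prime-power unit group is (Z/8Z)^* ≅ Z/2Z × Z/2Z; (Z/11Z)^* ≅ Z/10Z; (Z/19Z)^* ≅ Z/18Z. Hence Gal(Q(zeta_1672)/Q) ≅ Z/2Z × Z/2Z × Z/10Z × Z/18Z.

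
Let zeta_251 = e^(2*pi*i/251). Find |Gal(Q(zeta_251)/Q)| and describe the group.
|Gal(Q(zeta_251)/Q)| = phi(251) = 250; group ≅ (Z/251Z)^* ≅ Z/250Z

The n-th cyclotomic polynomial Φ_251(x) is the minimal polynomial of zeta_251 over Q and has degree phi(251) = 250. So Q(zeta_251) is a degree-250 Galois extension with Galois group (Z/251Z)^*. (Z/251Z)^* is cyclic since 251 is an odd prime power (or 4). Hence Gal(Q(zeta_251)/Q) ≅ Z/250Z.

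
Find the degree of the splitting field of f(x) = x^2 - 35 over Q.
[K:Q] = 2

The polynomial x^2 - 35 is irreducible over Q since 35 is not a perfect square. Its splitting field is Q(sqrt(35)), which has degree 2 over Q.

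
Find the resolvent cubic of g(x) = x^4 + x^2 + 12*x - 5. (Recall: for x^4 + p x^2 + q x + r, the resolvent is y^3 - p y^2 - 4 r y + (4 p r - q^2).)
h(y) = y^3 - y^2 + 20*y - 164

Identify coefficients: p = 1, q = 12, r = -5.
Plug into h(y) = y^3 - p y^2 - 4 r y + (4 p r - q^2):
  h(y) = y^3 - (1) y^2 - 4*(-5) y + (4*(1)*(-5) - (12)^2)
       = y^3 + (-1) y^2 + (20) y + (-164).
Simplifying: h(y) = y^3 - y^2 + 20*y - 164.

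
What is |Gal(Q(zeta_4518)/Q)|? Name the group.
|Gal(Q(zeta_4518)/Q)| = phi(4518) = 1500; group ≅ (Z/4518Z)^* ≅ Z/6Z × Z/250Z

The n-th cyclotomic polynomial Φ_4518(x) is the minimal polynomial of zeta_4518 over Q and has degree phi(4518) = 1500. So Q(zeta_4518) is a degree-1500 Galois extension with Galois group (Z/4518Z)^*. By CRT, (Z/4518Z)^* ≅ (Z/2Z)^* × (Z/9Z)^* × (Z/251Z)^*. Each prime-power unit group is (Z/2Z)^* ≅ trivial group (order 1); (Z/9Z)^* ≅ Z/6Z; (Z/251Z)^* ≅ Z/250Z. Hence Gal(Q(zeta_4518)/Q) ≅ Z/6Z × Z/250Z.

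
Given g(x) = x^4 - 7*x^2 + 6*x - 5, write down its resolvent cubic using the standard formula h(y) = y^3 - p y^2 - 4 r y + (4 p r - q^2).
h(y) = y^3 + 7*y^2 + 20*y + 104

Identify coefficients: p = -7, q = 6, r = -5.
Plug into h(y) = y^3 - p y^2 - 4 r y + (4 p r - q^2):
  h(y) = y^3 - (-7) y^2 - 4*(-5) y + (4*(-7)*(-5) - (6)^2)
       = y^3 + (7) y^2 + (20) y + (104).
Simplifying: h(y) = y^3 + 7*y^2 + 20*y + 104.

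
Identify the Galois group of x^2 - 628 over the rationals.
Gal(K/Q) = Z/2Z (cyclic of order 2)

x^2 - 628 is irreducible over Q since 628 is not a rational square. The splitting field Q(sqrt(628)) has degree 2 over Q, and its unique nontrivial automorphism is sqrt(628) ↦ -sqrt(628). Hence Gal(Q(sqrt(628))/Q) = Z/2Z.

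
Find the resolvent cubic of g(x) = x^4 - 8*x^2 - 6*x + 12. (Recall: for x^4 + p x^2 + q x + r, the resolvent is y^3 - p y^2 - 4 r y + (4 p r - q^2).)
h(y) = y^3 + 8*y^2 - 48*y - 420

Identify coefficients: p = -8, q = -6, r = 12.
Plug into h(y) = y^3 - p y^2 - 4 r y + (4 p r - q^2):
  h(y) = y^3 - (-8) y^2 - 4*(12) y + (4*(-8)*(12) - (-6)^2)
       = y^3 + (8) y^2 + (-48) y + (-420).
Simplifying: h(y) = y^3 + 8*y^2 - 48*y - 420.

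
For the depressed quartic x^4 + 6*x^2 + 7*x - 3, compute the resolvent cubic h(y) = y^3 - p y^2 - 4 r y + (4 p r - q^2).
h(y) = y^3 - 6*y^2 + 12*y - 121

Identify coefficients: p = 6, q = 7, r = -3.
Plug into h(y) = y^3 - p y^2 - 4 r y + (4 p r - q^2):
  h(y) = y^3 - (6) y^2 - 4*(-3) y + (4*(6)*(-3) - (7)^2)
       = y^3 + (-6) y^2 + (12) y + (-121).
Simplifying: h(y) = y^3 - 6*y^2 + 12*y - 121.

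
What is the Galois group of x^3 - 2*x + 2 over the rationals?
Gal(K/Q) = S_3 (symmetric group of order 6)

Compute the discriminant of x^3 + (0)*x^2 + (-2)*x + (2): Δ = -76. Since Δ is not a rational square, the Galois group is not contained in A_3; it must be the full S_3 (irreducibility of the cubic rules out anything smaller).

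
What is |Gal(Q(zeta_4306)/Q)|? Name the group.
|Gal(Q(zeta_4306)/Q)| = phi(4306) = 2152; group ≅ (Z/4306Z)^* ≅ Z/2152Z

The n-th cyclotomic polynomial Φ_4306(x) is the minimal polynomial of zeta_4306 over Q and has degree phi(4306) = 2152. So Q(zeta_4306) is a degree-2152 Galois extension with Galois group (Z/4306Z)^*. By CRT, (Z/4306Z)^* ≅ (Z/2Z)^* × (Z/2153Z)^*. Each prime-power unit group is (Z/2Z)^* ≅ trivial group (order 1); (Z/2153Z)^* ≅ Z/2152Z. Hence Gal(Q(zeta_4306)/Q) ≅ Z/2152Z.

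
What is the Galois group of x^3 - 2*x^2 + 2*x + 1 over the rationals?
Gal(K/Q) = S_3 (symmetric group of order 6)

Compute the discriminant of x^3 + (-2)*x^2 + (2)*x + (1): Δ = -83. Since Δ is not a rational square, the Galois group is not contained in A_3; it must be the full S_3 (irreducibility of the cubic rules out anything smaller).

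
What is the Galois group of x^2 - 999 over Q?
Gal(K/Q) = Z/2Z (cyclic of order 2)

x^2 - 999 is irreducible over Q since 999 is not a rational square. The splitting field Q(sqrt(999)) has degree 2 over Q, and its unique nontrivial automorphism is sqrt(999) ↦ -sqrt(999). Hence Gal(Q(sqrt(999))/Q) = Z/2Z.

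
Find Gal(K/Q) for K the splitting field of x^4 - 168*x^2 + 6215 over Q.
Gal(K/Q) = V_4 (Klein four-group, Z/2Z × Z/2Z)

f factors as (x^2 - 113)(x^2 - 55), so the splitting field is K = Q(sqrt(113), sqrt(55)). The elements 113, 55, 6215 are all non-squares in Q, so sqrt(113) and sqrt(55) generate independent quadratic extensions. Thus [K:Q] = 4 and Gal(K/Q) is generated by the two order-2 automorphisms sqrt(113) ↦ -sqrt(113) and sqrt(55) ↦ -sqrt(55), giving V_4.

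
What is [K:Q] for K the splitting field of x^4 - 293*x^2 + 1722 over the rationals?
[K:Q] = 4

f factors as (x^2 - 6)(x^2 - 287); the splitting field is K = Q(sqrt(6), sqrt(287)). Since 6, 287, and 1722 are all non-squares in Q, the three subfields Q(sqrt(6)), Q(sqrt(287)), Q(sqrt(1722)) are distinct degree-2 extensions, so [K:Q] = 4 (Klein four Galois group).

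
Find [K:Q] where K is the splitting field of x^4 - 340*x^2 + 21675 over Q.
[K:Q] = 4

f factors as (x^2 - 255)(x^2 - 85); the splitting field is K = Q(sqrt(255), sqrt(85)). Since 255, 85, and 21675 are all non-squares in Q, the three subfields Q(sqrt(255)), Q(sqrt(85)), Q(sqrt(21675)) are distinct degree-2 extensions, so [K:Q] = 4 (Klein four Galois group).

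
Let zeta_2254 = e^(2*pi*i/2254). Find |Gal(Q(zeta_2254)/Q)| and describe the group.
|Gal(Q(zeta_2254)/Q)| = phi(2254) = 924; group ≅ (Z/2254Z)^* ≅ Z/22Z × Z/42Z

The n-th cyclotomic polynomial Φ_2254(x) is the minimal polynomial of zeta_2254 over Q and has degree phi(2254) = 924. So Q(zeta_2254) is a degree-924 Galois extension with Galois group (Z/2254Z)^*. By CRT, (Z/2254Z)^* ≅ (Z/2Z)^* × (Z/49Z)^* × (Z/23Z)^*. Each prime-power unit group is (Z/2Z)^* ≅ trivial group (order 1); (Z/49Z)^* ≅ Z/42Z; (Z/23Z)^* ≅ Z/22Z. Hence Gal(Q(zeta_2254)/Q) ≅ Z/22Z × Z/42Z.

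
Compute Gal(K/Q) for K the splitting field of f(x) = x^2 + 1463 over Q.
Gal(K/Q) = Z/2Z (cyclic of order 2)

x^2 + 1463 is irreducible over Q since -1463 is not a rational square. The splitting field Q(sqrt(-1463)) has degree 2 over Q, and its unique nontrivial automorphism is sqrt(-1463) ↦ -sqrt(-1463). Hence Gal(Q(sqrt(-1463))/Q) = Z/2Z.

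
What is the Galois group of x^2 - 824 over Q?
Gal(K/Q) = Z/2Z (cyclic of order 2)

x^2 - 824 is irreducible over Q since 824 is not a rational square. The splitting field Q(sqrt(824)) has degree 2 over Q, and its unique nontrivial automorphism is sqrt(824) ↦ -sqrt(824). Hence Gal(Q(sqrt(824))/Q) = Z/2Z.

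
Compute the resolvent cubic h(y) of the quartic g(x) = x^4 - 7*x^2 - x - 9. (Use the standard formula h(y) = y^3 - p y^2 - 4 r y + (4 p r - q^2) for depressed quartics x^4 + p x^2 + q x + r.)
h(y) = y^3 + 7*y^2 + 36*y + 251

Identify coefficients: p = -7, q = -1, r = -9.
Plug into h(y) = y^3 - p y^2 - 4 r y + (4 p r - q^2):
  h(y) = y^3 - (-7) y^2 - 4*(-9) y + (4*(-7)*(-9) - (-1)^2)
       = y^3 + (7) y^2 + (36) y + (251).
Simplifying: h(y) = y^3 + 7*y^2 + 36*y + 251.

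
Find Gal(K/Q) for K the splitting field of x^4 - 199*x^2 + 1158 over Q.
Gal(K/Q) = V_4 (Klein four-group, Z/2Z × Z/2Z)

f factors as (x^2 - 193)(x^2 - 6), so the splitting field is K = Q(sqrt(193), sqrt(6)). The elements 193, 6, 1158 are all non-squares in Q, so sqrt(193) and sqrt(6) generate independent quadratic extensions. Thus [K:Q] = 4 and Gal(K/Q) is generated by the two order-2 automorphisms sqrt(193) ↦ -sqrt(193) and sqrt(6) ↦ -sqrt(6), giving V_4.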